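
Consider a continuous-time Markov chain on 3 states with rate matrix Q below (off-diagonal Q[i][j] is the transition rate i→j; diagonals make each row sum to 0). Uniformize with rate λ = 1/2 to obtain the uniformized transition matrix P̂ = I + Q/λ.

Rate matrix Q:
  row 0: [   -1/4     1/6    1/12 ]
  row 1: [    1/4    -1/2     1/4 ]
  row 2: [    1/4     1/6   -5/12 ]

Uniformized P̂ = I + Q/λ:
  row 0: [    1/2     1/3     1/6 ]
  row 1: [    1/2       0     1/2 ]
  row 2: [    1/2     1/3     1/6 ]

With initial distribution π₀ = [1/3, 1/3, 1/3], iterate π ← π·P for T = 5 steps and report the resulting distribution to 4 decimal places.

π = [0.5000, 0.2497, 0.2503]

t=0: π = [0.3333, 0.3333, 0.3333]
t=1: π = [0.5000, 0.2222, 0.2778]
t=2: π = [0.5000, 0.2593, 0.2407]
t=3: π = [0.5000, 0.2469, 0.2531]
t=4: π = [0.5000, 0.2510, 0.2490]
t=5: π = [0.5000, 0.2497, 0.2503]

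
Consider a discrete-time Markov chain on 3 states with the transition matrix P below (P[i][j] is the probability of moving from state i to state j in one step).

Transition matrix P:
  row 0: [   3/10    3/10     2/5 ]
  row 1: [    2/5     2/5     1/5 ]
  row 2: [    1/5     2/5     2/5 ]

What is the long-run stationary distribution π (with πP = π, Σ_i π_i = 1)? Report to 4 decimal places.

Balance equations π_j = Σ_i π_i·P[i][j]:
  π_0 = 3/10·π_0 + 2/5·π_1 + 1/5·π_2
  π_1 = 3/10·π_0 + 2/5·π_1 + 2/5·π_2
  normalize: π_0 + π_1 + π_2 = 1
Solving the linear system gives exactly π = [7/23, 17/46, 15/46].

π = [0.3043, 0.3696, 0.3261]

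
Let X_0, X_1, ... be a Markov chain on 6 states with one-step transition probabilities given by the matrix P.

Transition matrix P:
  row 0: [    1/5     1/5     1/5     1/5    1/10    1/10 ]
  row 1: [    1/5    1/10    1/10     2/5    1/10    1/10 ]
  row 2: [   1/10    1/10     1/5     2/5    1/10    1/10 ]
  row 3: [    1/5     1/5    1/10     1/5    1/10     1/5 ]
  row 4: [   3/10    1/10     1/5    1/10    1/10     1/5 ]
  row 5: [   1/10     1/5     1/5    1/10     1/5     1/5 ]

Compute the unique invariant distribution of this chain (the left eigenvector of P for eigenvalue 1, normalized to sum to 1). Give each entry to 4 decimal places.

Balance equations π_j = Σ_i π_i·P[i][j]:
  π_0 = 1/5·π_0 + 1/5·π_1 + 1/10·π_2 + 1/5·π_3 + 3/10·π_4 + 1/10·π_5
  π_1 = 1/5·π_0 + 1/10·π_1 + 1/10·π_2 + 1/5·π_3 + 1/10·π_4 + 1/5·π_5
  π_2 = 1/5·π_0 + 1/10·π_1 + 1/5·π_2 + 1/10·π_3 + 1/5·π_4 + 1/5·π_5
  π_3 = 1/5·π_0 + 2/5·π_1 + 2/5·π_2 + 1/5·π_3 + 1/10·π_4 + 1/10·π_5
  π_4 = 1/10·π_0 + 1/10·π_1 + 1/10·π_2 + 1/10·π_3 + 1/10·π_4 + 1/5·π_5
  normalize: π_0 + π_1 + π_2 + π_3 + π_4 + π_5 = 1
Solving the linear system gives exactly π = [18043/100007, 15677/100007, 16064/100007, 23697/100007, 11503/100007, 15023/100007].

π = [0.1804, 0.1568, 0.1606, 0.2370, 0.1150, 0.1502]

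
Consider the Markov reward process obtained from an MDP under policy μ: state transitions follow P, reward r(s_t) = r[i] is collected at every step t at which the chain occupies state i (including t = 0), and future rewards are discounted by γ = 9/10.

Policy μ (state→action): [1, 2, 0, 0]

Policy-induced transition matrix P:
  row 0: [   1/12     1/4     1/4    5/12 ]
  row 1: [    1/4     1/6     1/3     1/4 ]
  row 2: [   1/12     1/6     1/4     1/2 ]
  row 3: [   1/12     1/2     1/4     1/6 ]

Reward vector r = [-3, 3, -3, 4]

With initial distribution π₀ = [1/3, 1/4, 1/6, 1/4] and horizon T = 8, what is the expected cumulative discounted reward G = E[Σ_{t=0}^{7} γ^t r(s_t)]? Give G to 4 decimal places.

t=0: π = [0.3333, 0.2500, 0.1667, 0.2500], E[r] = 0.2500, γ^t·E[r] = 0.250000, running G = 0.250000
t=1: π = [0.1250, 0.2778, 0.2708, 0.3264], E[r] = 0.9514, γ^t·E[r] = 0.856250, running G = 1.106250
t=2: π = [0.1296, 0.2859, 0.2731, 0.3113], E[r] = 0.8947, γ^t·E[r] = 0.724688, running G = 1.830938
t=3: π = [0.1310, 0.2813, 0.2738, 0.3139], E[r] = 0.8851, γ^t·E[r] = 0.645258, running G = 2.476195
t=4: π = [0.1302, 0.2822, 0.2734, 0.3141], E[r] = 0.8922, γ^t·E[r] = 0.585404, running G = 3.061600
t=5: π = [0.1304, 0.2822, 0.2735, 0.3139], E[r] = 0.8905, γ^t·E[r] = 0.525854, running G = 3.587453
t=6: π = [0.1304, 0.2822, 0.2735, 0.3140], E[r] = 0.8906, γ^t·E[r] = 0.473309, running G = 4.060762
t=7: π = [0.1304, 0.2822, 0.2735, 0.3139], E[r] = 0.8907, γ^t·E[r] = 0.426022, running G = 4.486784

G = 4.4868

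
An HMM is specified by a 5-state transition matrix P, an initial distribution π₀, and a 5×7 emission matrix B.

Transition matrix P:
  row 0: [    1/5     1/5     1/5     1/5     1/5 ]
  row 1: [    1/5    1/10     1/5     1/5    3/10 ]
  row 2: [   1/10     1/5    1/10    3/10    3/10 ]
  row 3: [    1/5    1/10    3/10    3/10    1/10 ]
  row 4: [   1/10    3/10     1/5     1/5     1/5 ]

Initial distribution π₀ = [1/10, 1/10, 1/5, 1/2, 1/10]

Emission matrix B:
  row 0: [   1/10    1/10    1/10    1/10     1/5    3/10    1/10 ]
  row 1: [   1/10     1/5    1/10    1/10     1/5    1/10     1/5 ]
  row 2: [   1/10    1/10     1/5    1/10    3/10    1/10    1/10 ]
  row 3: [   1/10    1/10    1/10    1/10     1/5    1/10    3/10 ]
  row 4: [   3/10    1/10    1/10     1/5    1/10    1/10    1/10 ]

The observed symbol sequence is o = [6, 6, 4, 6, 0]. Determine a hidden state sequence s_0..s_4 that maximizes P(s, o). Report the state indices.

t=0: δ = [1.000e-02, 2.000e-02, 2.000e-02, 1.500e-01, 1.000e-02]  (obs o_0=6)
t=1: δ = [3.000e-03, 3.000e-03, 4.500e-03, 1.350e-02, 1.500e-03]  ψ = [3, 3, 3, 3, 3]  (obs o_1=6)
t=2: δ = [5.400e-04, 2.700e-04, 1.215e-03, 8.100e-04, 1.350e-04]  ψ = [3, 3, 3, 3, 2]  (obs o_2=4)
t=3: δ = [1.620e-05, 4.860e-05, 2.430e-05, 1.094e-04, 3.645e-05]  ψ = [3, 2, 3, 2, 2]  (obs o_3=6)
t=4: δ = [2.187e-06, 1.093e-06, 3.281e-06, 3.281e-06, 4.374e-06]  ψ = [3, 3, 3, 3, 1]  (obs o_4=0)
backtrack: best end state = 4; path = [3, 3, 2, 1, 4]

path = [3, 3, 2, 1, 4]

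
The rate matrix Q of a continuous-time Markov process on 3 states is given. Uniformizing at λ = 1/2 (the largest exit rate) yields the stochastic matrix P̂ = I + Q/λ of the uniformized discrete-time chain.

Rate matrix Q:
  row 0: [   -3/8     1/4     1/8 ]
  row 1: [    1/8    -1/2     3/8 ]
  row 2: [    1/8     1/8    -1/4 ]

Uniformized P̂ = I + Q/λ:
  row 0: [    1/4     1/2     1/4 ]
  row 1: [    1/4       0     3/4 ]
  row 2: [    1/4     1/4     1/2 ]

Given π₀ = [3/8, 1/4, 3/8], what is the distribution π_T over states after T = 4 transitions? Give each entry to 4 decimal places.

t=0: π = [0.3750, 0.2500, 0.3750]
t=1: π = [0.2500, 0.2813, 0.4688]
t=2: π = [0.2500, 0.2422, 0.5078]
t=3: π = [0.2500, 0.2520, 0.4980]
t=4: π = [0.2500, 0.2495, 0.5005]

π = [0.2500, 0.2495, 0.5005]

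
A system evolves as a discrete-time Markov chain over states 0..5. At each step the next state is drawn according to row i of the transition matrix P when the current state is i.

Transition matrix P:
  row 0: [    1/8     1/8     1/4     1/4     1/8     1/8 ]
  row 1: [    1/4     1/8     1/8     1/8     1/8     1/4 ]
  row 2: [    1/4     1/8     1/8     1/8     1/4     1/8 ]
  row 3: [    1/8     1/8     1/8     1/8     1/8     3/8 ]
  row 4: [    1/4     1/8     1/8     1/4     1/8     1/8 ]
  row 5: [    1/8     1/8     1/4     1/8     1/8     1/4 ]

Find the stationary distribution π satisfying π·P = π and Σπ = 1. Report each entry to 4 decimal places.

π = [0.1807, 0.1250, 0.1736, 0.1659, 0.1467, 0.2081]

Balance equations π_j = Σ_i π_i·P[i][j]:
  π_0 = 1/8·π_0 + 1/4·π_1 + 1/4·π_2 + 1/8·π_3 + 1/4·π_4 + 1/8·π_5
  π_1 = 1/8·π_0 + 1/8·π_1 + 1/8·π_2 + 1/8·π_3 + 1/8·π_4 + 1/8·π_5
  π_2 = 1/4·π_0 + 1/8·π_1 + 1/8·π_2 + 1/8·π_3 + 1/8·π_4 + 1/4·π_5
  π_3 = 1/4·π_0 + 1/8·π_1 + 1/8·π_2 + 1/8·π_3 + 1/4·π_4 + 1/8·π_5
  π_4 = 1/8·π_0 + 1/8·π_1 + 1/4·π_2 + 1/8·π_3 + 1/8·π_4 + 1/8·π_5
  normalize: π_0 + π_1 + π_2 + π_3 + π_4 + π_5 = 1
Solving the linear system gives exactly π = [753/4168, 1/8, 814/4689, 778/4689, 5503/37512, 7807/37512].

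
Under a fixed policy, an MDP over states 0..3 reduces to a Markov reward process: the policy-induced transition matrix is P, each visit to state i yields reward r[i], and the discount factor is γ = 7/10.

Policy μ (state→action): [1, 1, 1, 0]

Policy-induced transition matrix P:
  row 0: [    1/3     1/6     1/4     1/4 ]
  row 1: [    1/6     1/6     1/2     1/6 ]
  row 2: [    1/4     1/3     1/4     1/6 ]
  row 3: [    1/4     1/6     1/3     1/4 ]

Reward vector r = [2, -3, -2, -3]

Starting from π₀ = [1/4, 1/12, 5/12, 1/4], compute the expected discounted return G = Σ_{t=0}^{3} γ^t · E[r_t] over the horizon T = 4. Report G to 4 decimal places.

t=0: π = [0.2500, 0.0833, 0.4167, 0.2500], E[r] = -1.3333, γ^t·E[r] = -1.333333, running G = -1.333333
t=1: π = [0.2639, 0.2361, 0.2917, 0.2083], E[r] = -1.3889, γ^t·E[r] = -0.972222, running G = -2.305556
t=2: π = [0.2523, 0.2153, 0.3264, 0.2060], E[r] = -1.4120, γ^t·E[r] = -0.691898, running G = -2.997454
t=3: π = [0.2531, 0.2211, 0.3210, 0.2049], E[r] = -1.4136, γ^t·E[r] = -0.484858, running G = -3.482312

G = -3.4823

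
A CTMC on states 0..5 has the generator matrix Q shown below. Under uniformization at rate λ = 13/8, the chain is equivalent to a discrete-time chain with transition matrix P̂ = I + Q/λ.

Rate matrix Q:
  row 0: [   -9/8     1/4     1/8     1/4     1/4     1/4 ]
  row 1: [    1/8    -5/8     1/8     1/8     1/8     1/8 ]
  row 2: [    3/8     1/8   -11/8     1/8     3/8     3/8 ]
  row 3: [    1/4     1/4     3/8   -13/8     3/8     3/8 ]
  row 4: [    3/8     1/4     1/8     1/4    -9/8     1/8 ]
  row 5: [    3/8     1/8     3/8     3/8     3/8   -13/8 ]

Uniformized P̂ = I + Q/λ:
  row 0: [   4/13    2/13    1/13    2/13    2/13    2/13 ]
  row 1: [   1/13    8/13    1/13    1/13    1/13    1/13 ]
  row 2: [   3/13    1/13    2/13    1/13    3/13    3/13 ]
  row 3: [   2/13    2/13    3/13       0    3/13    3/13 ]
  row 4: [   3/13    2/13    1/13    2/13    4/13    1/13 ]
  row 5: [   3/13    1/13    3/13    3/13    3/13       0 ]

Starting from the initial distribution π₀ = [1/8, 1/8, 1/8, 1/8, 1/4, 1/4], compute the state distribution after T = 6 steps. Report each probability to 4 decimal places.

π = [0.1991, 0.2494, 0.1228, 0.1166, 0.1921, 0.1200]

t=0: π = [0.1250, 0.1250, 0.1250, 0.1250, 0.2500, 0.2500]
t=1: π = [0.2115, 0.1827, 0.1442, 0.1346, 0.2212, 0.1058]
t=2: π = [0.2086, 0.2189, 0.1250, 0.1161, 0.2034, 0.1280]
t=3: π = [0.2042, 0.2354, 0.1241, 0.1194, 0.1967, 0.1202]
t=4: π = [0.2011, 0.2437, 0.1233, 0.1171, 0.1940, 0.1208]
t=5: π = [0.1997, 0.2475, 0.1230, 0.1169, 0.1927, 0.1201]
t=6: π = [0.1991, 0.2494, 0.1228, 0.1166, 0.1921, 0.1200]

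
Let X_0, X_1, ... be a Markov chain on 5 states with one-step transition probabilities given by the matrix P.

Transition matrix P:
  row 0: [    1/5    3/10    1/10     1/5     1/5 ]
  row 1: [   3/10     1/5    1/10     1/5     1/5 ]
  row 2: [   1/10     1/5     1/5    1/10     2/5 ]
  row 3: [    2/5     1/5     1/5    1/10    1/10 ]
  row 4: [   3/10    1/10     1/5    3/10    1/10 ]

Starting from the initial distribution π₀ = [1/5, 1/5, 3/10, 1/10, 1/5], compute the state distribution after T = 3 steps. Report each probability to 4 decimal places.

t=0: π = [0.2000, 0.2000, 0.3000, 0.1000, 0.2000]
t=1: π = [0.2300, 0.2000, 0.1600, 0.1800, 0.2300]
t=2: π = [0.2630, 0.2000, 0.1570, 0.1890, 0.1910]
t=3: π = [0.2612, 0.2072, 0.1537, 0.1845, 0.1934]

π = [0.2612, 0.2072, 0.1537, 0.1845, 0.1934]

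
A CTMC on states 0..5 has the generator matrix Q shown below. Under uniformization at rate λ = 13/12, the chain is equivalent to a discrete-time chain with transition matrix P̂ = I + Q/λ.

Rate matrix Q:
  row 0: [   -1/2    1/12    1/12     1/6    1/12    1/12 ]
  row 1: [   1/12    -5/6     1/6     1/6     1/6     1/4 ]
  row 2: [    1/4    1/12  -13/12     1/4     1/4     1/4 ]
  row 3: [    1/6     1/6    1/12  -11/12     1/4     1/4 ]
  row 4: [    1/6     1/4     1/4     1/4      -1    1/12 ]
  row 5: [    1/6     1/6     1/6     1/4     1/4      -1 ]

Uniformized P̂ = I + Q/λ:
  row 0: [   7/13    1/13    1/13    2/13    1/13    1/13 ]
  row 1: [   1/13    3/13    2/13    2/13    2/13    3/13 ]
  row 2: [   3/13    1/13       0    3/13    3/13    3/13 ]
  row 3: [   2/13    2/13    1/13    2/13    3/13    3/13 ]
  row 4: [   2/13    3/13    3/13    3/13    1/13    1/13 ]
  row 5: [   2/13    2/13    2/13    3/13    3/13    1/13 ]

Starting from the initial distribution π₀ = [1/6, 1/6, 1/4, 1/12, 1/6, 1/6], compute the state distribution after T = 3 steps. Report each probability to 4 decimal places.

π = [0.2424, 0.1505, 0.1154, 0.1864, 0.1581, 0.1472]

t=0: π = [0.1667, 0.1667, 0.2500, 0.0833, 0.1667, 0.1667]
t=1: π = [0.2244, 0.1474, 0.1090, 0.1987, 0.1667, 0.1538]
t=2: π = [0.2372, 0.1524, 0.1174, 0.1869, 0.1593, 0.1469]
t=3: π = [0.2424, 0.1505, 0.1154, 0.1864, 0.1581, 0.1472]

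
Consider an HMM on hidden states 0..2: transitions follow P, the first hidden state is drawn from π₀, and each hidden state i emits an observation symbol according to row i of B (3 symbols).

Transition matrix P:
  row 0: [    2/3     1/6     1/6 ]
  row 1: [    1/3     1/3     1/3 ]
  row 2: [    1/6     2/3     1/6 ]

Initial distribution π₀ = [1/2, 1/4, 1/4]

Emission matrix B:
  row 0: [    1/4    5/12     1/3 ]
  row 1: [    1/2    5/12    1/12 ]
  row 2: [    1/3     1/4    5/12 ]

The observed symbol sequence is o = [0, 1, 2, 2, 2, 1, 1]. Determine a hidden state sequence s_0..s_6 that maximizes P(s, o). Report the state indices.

t=0: δ = [1.250e-01, 1.250e-01, 8.333e-02]  (obs o_0=0)
t=1: δ = [3.472e-02, 2.315e-02, 1.042e-02]  ψ = [0, 2, 1]  (obs o_1=1)
t=2: δ = [7.716e-03, 6.430e-04, 3.215e-03]  ψ = [0, 1, 1]  (obs o_2=2)
t=3: δ = [1.715e-03, 1.786e-04, 5.358e-04]  ψ = [0, 2, 0]  (obs o_3=2)
t=4: δ = [3.810e-04, 2.977e-05, 1.191e-04]  ψ = [0, 2, 0]  (obs o_4=2)
t=5: δ = [1.058e-04, 3.308e-05, 1.588e-05]  ψ = [0, 2, 0]  (obs o_5=1)
t=6: δ = [2.940e-05, 7.350e-06, 4.410e-06]  ψ = [0, 0, 0]  (obs o_6=1)
backtrack: best end state = 0; path = [0, 0, 0, 0, 0, 0, 0]

path = [0, 0, 0, 0, 0, 0, 0]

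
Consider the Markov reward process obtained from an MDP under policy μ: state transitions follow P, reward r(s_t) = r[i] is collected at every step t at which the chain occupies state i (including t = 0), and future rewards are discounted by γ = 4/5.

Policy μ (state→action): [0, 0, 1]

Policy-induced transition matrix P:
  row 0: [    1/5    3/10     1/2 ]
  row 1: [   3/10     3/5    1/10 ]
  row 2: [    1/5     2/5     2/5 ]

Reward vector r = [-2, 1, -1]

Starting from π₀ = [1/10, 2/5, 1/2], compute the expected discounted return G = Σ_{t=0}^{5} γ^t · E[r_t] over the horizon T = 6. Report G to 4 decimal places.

t=0: π = [0.1000, 0.4000, 0.5000], E[r] = -0.3000, γ^t·E[r] = -0.300000, running G = -0.300000
t=1: π = [0.2400, 0.4700, 0.2900], E[r] = -0.3000, γ^t·E[r] = -0.240000, running G = -0.540000
t=2: π = [0.2470, 0.4700, 0.2830], E[r] = -0.3070, γ^t·E[r] = -0.196480, running G = -0.736480
t=3: π = [0.2470, 0.4693, 0.2837], E[r] = -0.3084, γ^t·E[r] = -0.157901, running G = -0.894381
t=4: π = [0.2469, 0.4692, 0.2839], E[r] = -0.3086, γ^t·E[r] = -0.126407, running G = -1.020787
t=5: π = [0.2469, 0.4691, 0.2839], E[r] = -0.3086, γ^t·E[r] = -0.101134, running G = -1.121922

G = -1.1219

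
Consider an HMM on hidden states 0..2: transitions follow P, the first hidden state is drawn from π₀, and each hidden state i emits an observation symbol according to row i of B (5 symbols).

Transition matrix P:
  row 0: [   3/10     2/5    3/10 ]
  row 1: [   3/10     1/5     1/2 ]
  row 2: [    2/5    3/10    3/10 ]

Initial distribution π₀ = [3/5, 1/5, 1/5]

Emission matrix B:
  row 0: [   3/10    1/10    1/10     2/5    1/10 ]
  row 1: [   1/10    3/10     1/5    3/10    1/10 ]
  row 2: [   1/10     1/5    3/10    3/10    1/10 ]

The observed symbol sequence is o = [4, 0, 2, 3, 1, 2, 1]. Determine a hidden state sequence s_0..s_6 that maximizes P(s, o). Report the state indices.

t=0: δ = [6.000e-02, 2.000e-02, 2.000e-02]  (obs o_0=4)
t=1: δ = [5.400e-03, 2.400e-03, 1.800e-03]  ψ = [0, 0, 0]  (obs o_1=0)
t=2: δ = [1.620e-04, 4.320e-04, 4.860e-04]  ψ = [0, 0, 0]  (obs o_2=2)
t=3: δ = [7.776e-05, 4.374e-05, 6.480e-05]  ψ = [2, 2, 1]  (obs o_3=3)
t=4: δ = [2.592e-06, 9.331e-06, 4.666e-06]  ψ = [2, 0, 0]  (obs o_4=1)
t=5: δ = [2.799e-07, 3.732e-07, 1.400e-06]  ψ = [1, 1, 1]  (obs o_5=2)
t=6: δ = [5.599e-08, 1.260e-07, 8.398e-08]  ψ = [2, 2, 2]  (obs o_6=1)
backtrack: best end state = 1; path = [0, 0, 2, 0, 1, 2, 1]

path = [0, 0, 2, 0, 1, 2, 1]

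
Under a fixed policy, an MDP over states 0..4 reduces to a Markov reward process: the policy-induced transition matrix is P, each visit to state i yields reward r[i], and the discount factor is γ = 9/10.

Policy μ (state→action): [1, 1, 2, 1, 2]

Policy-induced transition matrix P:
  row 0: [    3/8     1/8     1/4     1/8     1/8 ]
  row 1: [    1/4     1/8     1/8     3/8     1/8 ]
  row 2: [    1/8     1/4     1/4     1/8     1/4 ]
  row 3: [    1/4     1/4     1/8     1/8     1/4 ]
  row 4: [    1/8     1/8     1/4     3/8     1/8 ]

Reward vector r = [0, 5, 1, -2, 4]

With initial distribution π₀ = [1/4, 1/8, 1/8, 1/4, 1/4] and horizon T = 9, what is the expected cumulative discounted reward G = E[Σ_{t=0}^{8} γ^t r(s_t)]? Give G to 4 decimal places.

t=0: π = [0.2500, 0.1250, 0.1250, 0.2500, 0.2500], E[r] = 1.2500, γ^t·E[r] = 1.250000, running G = 1.250000
t=1: π = [0.2344, 0.1719, 0.2031, 0.2188, 0.1719], E[r] = 1.3125, γ^t·E[r] = 1.181250, running G = 2.431250
t=2: π = [0.2324, 0.1777, 0.2012, 0.2109, 0.1777], E[r] = 1.3789, γ^t·E[r] = 1.116914, running G = 3.548164
t=3: π = [0.2317, 0.1765, 0.2014, 0.2139, 0.1765], E[r] = 1.3623, γ^t·E[r] = 0.993120, running G = 4.541284
t=4: π = [0.2317, 0.1769, 0.2012, 0.2133, 0.1769], E[r] = 1.3669, γ^t·E[r] = 0.896811, running G = 5.438096
t=5: π = [0.2317, 0.1768, 0.2012, 0.2135, 0.1768], E[r] = 1.3656, γ^t·E[r] = 0.806364, running G = 6.244460
t=6: π = [0.2317, 0.1768, 0.2012, 0.2134, 0.1768], E[r] = 1.3659, γ^t·E[r] = 0.725911, running G = 6.970371
t=7: π = [0.2317, 0.1768, 0.2012, 0.2134, 0.1768], E[r] = 1.3658, γ^t·E[r] = 0.653274, running G = 7.623645
t=8: π = [0.2317, 0.1768, 0.2012, 0.2134, 0.1768], E[r] = 1.3659, γ^t·E[r] = 0.587958, running G = 8.211603

G = 8.2116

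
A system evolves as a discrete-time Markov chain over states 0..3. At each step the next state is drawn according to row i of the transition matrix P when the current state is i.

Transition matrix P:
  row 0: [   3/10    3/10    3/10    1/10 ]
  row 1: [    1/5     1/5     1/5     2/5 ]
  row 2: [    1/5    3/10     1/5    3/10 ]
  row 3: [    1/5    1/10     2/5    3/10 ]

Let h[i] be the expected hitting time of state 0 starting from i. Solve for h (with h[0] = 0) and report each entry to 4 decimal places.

h = [0.0000, 5.0000, 5.0000, 5.0000]

First-step conditioning: h[0] = 0; for i ≠ 0, h[i] = 1 + Σ_k P[i][k]·h[k].
  h[1] = 1 + 1/5·h[1] + 1/5·h[2] + 2/5·h[3]
  h[2] = 1 + 3/10·h[1] + 1/5·h[2] + 3/10·h[3]
  h[3] = 1 + 1/10·h[1] + 2/5·h[2] + 3/10·h[3]
Solving the 3×3 linear system over states ≠ 0 gives exactly h = [0, 5, 5, 5] (h[0] = 0 is the target).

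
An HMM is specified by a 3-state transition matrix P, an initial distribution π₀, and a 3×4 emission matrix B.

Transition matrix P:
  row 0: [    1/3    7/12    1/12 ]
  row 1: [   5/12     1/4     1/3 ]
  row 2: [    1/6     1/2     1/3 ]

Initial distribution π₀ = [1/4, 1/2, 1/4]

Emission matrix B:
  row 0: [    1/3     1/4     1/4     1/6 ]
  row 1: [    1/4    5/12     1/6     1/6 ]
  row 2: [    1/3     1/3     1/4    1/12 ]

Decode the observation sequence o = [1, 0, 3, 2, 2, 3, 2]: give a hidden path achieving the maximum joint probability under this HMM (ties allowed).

t=0: δ = [6.250e-02, 2.083e-01, 8.333e-02]  (obs o_0=1)
t=1: δ = [2.894e-02, 1.302e-02, 2.315e-02]  ψ = [1, 1, 1]  (obs o_1=0)
t=2: δ = [1.608e-03, 2.813e-03, 6.430e-04]  ψ = [0, 0, 2]  (obs o_2=3)
t=3: δ = [2.930e-04, 1.563e-04, 2.344e-04]  ψ = [1, 0, 1]  (obs o_3=2)
t=4: δ = [2.442e-05, 2.849e-05, 1.954e-05]  ψ = [0, 0, 2]  (obs o_4=2)
t=5: δ = [1.978e-06, 2.374e-06, 7.914e-07]  ψ = [1, 0, 1]  (obs o_5=3)
t=6: δ = [2.473e-07, 1.923e-07, 1.978e-07]  ψ = [1, 0, 1]  (obs o_6=2)
backtrack: best end state = 0; path = [1, 0, 1, 0, 0, 1, 0]

path = [1, 0, 1, 0, 0, 1, 0]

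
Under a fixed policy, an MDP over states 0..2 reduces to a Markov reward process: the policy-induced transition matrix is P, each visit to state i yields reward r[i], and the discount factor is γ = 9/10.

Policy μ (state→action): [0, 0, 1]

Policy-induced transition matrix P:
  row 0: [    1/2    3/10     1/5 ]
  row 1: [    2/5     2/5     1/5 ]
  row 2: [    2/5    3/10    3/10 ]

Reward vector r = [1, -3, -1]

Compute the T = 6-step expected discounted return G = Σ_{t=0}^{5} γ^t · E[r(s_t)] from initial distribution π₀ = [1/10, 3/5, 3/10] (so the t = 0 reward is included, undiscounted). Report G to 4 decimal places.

G = -4.9874

t=0: π = [0.1000, 0.6000, 0.3000], E[r] = -2.0000, γ^t·E[r] = -2.000000, running G = -2.000000
t=1: π = [0.4100, 0.3600, 0.2300], E[r] = -0.9000, γ^t·E[r] = -0.810000, running G = -2.810000
t=2: π = [0.4410, 0.3360, 0.2230], E[r] = -0.7900, γ^t·E[r] = -0.639900, running G = -3.449900
t=3: π = [0.4441, 0.3336, 0.2223], E[r] = -0.7790, γ^t·E[r] = -0.567891, running G = -4.017791
t=4: π = [0.4444, 0.3334, 0.2222], E[r] = -0.7779, γ^t·E[r] = -0.510380, running G = -4.528171
t=5: π = [0.4444, 0.3333, 0.2222], E[r] = -0.7778, γ^t·E[r] = -0.459277, running G = -4.987448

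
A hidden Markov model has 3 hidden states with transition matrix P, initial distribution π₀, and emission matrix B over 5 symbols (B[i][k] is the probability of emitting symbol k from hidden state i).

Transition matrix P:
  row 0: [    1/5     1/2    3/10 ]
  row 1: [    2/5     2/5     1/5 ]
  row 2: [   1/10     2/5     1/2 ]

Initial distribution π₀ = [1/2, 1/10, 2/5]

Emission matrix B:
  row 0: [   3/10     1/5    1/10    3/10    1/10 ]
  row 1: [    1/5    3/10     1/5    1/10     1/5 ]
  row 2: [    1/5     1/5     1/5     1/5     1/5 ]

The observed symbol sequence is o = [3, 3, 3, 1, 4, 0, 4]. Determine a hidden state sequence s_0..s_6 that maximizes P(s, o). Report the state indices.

t=0: δ = [1.500e-01, 1.000e-02, 8.000e-02]  (obs o_0=3)
t=1: δ = [9.000e-03, 7.500e-03, 9.000e-03]  ψ = [0, 0, 0]  (obs o_1=3)
t=2: δ = [9.000e-04, 4.500e-04, 9.000e-04]  ψ = [1, 0, 2]  (obs o_2=3)
t=3: δ = [3.600e-05, 1.350e-04, 9.000e-05]  ψ = [0, 0, 2]  (obs o_3=1)
t=4: δ = [5.400e-06, 1.080e-05, 9.000e-06]  ψ = [1, 1, 2]  (obs o_4=4)
t=5: δ = [1.296e-06, 8.640e-07, 9.000e-07]  ψ = [1, 1, 2]  (obs o_5=0)
t=6: δ = [3.456e-08, 1.296e-07, 9.000e-08]  ψ = [1, 0, 2]  (obs o_6=4)
backtrack: best end state = 1; path = [0, 1, 0, 1, 1, 0, 1]

path = [0, 1, 0, 1, 1, 0, 1]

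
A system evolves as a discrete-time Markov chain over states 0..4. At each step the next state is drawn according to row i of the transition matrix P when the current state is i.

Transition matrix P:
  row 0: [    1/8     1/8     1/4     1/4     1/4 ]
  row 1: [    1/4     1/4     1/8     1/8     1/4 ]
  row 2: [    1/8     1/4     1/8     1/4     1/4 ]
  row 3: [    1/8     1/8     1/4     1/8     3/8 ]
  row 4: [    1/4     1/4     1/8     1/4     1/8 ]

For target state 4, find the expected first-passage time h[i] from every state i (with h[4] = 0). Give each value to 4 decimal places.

First-step conditioning: h[4] = 0; for i ≠ 4, h[i] = 1 + Σ_k P[i][k]·h[k].
  h[0] = 1 + 1/8·h[0] + 1/8·h[1] + 1/4·h[2] + 1/4·h[3]
  h[1] = 1 + 1/4·h[0] + 1/4·h[1] + 1/8·h[2] + 1/8·h[3]
  h[2] = 1 + 1/8·h[0] + 1/4·h[1] + 1/8·h[2] + 1/4·h[3]
  h[3] = 1 + 1/8·h[0] + 1/8·h[1] + 1/4·h[2] + 1/8·h[3]
Solving the 4×4 linear system over states ≠ 4 gives exactly h = [512/141, 520/141, 4616/1269, 4096/1269, 0] (h[4] = 0 is the target).

h = [3.6312, 3.6879, 3.6375, 3.2277, 0.0000]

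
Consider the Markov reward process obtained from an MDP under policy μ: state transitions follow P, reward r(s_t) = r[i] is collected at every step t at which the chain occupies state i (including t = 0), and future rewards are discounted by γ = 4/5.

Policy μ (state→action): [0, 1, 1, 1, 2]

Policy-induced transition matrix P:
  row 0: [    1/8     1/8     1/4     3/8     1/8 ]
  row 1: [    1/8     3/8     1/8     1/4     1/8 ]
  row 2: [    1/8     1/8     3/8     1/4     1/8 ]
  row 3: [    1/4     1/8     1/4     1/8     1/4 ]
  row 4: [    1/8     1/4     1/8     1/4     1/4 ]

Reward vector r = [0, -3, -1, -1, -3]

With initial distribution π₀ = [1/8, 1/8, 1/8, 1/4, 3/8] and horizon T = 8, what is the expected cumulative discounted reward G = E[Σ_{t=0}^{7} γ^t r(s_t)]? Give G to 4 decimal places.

t=0: π = [0.1250, 0.1250, 0.1250, 0.2500, 0.3750], E[r] = -1.8750, γ^t·E[r] = -1.875000, running G = -1.875000
t=1: π = [0.1563, 0.2031, 0.2031, 0.2344, 0.2031], E[r] = -1.6563, γ^t·E[r] = -1.325000, running G = -3.200000
t=2: π = [0.1543, 0.2012, 0.2246, 0.2402, 0.1797], E[r] = -1.6074, γ^t·E[r] = -1.028750, running G = -4.228750
t=3: π = [0.1550, 0.1978, 0.2305, 0.2393, 0.1775], E[r] = -1.5955, γ^t·E[r] = -0.816875, running G = -5.045625
t=4: π = [0.1549, 0.1966, 0.2319, 0.2395, 0.1771], E[r] = -1.5925, γ^t·E[r] = -0.652300, running G = -5.697925
t=5: π = [0.1549, 0.1963, 0.2323, 0.2394, 0.1771], E[r] = -1.5918, γ^t·E[r] = -0.521599, running G = -6.219524
t=6: π = [0.1549, 0.1962, 0.2324, 0.2394, 0.1771], E[r] = -1.5916, γ^t·E[r] = -0.417231, running G = -6.636755
t=7: π = [0.1549, 0.1962, 0.2324, 0.2394, 0.1771], E[r] = -1.5916, γ^t·E[r] = -0.333775, running G = -6.970530

G = -6.9705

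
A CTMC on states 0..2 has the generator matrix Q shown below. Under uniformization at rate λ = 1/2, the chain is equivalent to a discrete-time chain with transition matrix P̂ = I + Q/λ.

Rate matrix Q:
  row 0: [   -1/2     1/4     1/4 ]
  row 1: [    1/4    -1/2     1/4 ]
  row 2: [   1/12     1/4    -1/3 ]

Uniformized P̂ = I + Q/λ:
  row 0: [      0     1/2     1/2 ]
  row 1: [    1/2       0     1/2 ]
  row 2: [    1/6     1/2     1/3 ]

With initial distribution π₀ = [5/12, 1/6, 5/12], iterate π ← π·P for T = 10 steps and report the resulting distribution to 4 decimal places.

π = [0.2383, 0.3332, 0.4286]

t=0: π = [0.4167, 0.1667, 0.4167]
t=1: π = [0.1528, 0.4167, 0.4306]
t=2: π = [0.2801, 0.2917, 0.4282]
t=3: π = [0.2172, 0.3542, 0.4286]
t=4: π = [0.2485, 0.3229, 0.4286]
t=5: π = [0.2329, 0.3385, 0.4286]
t=6: π = [0.2407, 0.3307, 0.4286]
t=7: π = [0.2368, 0.3346, 0.4286]
t=8: π = [0.2387, 0.3327, 0.4286]
t=9: π = [0.2378, 0.3337, 0.4286]
t=10: π = [0.2383, 0.3332, 0.4286]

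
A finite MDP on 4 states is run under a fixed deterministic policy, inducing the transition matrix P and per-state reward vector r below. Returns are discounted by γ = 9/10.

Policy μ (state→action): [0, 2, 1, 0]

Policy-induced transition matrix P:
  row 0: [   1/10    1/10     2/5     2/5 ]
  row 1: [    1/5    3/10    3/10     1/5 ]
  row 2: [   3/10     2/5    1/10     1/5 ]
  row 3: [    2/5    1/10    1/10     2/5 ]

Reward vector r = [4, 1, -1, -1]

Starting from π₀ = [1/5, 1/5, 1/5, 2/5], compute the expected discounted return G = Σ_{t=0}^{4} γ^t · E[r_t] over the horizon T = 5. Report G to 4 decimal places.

t=0: π = [0.2000, 0.2000, 0.2000, 0.4000], E[r] = 0.4000, γ^t·E[r] = 0.400000, running G = 0.400000
t=1: π = [0.2800, 0.2000, 0.2000, 0.3200], E[r] = 0.8000, γ^t·E[r] = 0.720000, running G = 1.120000
t=2: π = [0.2560, 0.2000, 0.2240, 0.3200], E[r] = 0.6800, γ^t·E[r] = 0.550800, running G = 1.670800
t=3: π = [0.2608, 0.2072, 0.2168, 0.3152], E[r] = 0.7184, γ^t·E[r] = 0.523714, running G = 2.194514
t=4: π = [0.2586, 0.2065, 0.2197, 0.3152], E[r] = 0.7062, γ^t·E[r] = 0.463312, running G = 2.657825

G = 2.6578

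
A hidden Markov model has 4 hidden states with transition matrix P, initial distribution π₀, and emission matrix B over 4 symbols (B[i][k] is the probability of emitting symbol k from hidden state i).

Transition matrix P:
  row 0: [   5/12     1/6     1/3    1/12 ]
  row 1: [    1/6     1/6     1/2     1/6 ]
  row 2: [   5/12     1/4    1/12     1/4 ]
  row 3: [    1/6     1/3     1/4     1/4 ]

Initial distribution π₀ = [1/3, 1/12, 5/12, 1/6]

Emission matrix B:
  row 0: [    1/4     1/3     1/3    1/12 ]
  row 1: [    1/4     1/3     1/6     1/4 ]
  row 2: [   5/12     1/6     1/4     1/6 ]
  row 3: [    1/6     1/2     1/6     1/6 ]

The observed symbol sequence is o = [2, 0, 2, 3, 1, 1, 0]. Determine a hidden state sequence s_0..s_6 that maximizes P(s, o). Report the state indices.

t=0: δ = [1.111e-01, 1.389e-02, 1.042e-01, 2.778e-02]  (obs o_0=2)
t=1: δ = [1.157e-02, 6.510e-03, 1.543e-02, 4.340e-03]  ψ = [0, 2, 0, 2]  (obs o_1=0)
t=2: δ = [2.143e-03, 6.430e-04, 9.645e-04, 6.430e-04]  ψ = [2, 2, 0, 2]  (obs o_2=2)
t=3: δ = [7.442e-05, 8.931e-05, 1.191e-04, 4.019e-05]  ψ = [0, 0, 0, 2]  (obs o_3=3)
t=4: δ = [1.654e-05, 9.923e-06, 7.442e-06, 1.488e-05]  ψ = [2, 2, 1, 2]  (obs o_4=1)
t=5: δ = [2.297e-06, 1.654e-06, 9.188e-07, 1.861e-06]  ψ = [0, 3, 0, 3]  (obs o_5=1)
t=6: δ = [2.393e-07, 1.550e-07, 3.445e-07, 7.752e-08]  ψ = [0, 3, 1, 3]  (obs o_6=0)
backtrack: best end state = 2; path = [0, 2, 0, 2, 3, 1, 2]

path = [0, 2, 0, 2, 3, 1, 2]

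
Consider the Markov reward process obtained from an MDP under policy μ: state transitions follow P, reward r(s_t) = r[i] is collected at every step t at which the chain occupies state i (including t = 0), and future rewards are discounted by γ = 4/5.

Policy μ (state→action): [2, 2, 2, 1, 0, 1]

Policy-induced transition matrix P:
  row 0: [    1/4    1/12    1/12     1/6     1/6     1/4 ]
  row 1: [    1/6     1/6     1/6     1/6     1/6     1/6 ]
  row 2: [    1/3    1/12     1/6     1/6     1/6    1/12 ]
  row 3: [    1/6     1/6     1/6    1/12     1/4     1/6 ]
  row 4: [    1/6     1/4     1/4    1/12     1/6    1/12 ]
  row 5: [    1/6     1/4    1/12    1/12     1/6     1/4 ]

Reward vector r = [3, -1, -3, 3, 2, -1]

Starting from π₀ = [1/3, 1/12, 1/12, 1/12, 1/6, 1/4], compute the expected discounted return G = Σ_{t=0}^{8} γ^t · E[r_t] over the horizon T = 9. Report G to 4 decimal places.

G = 2.9196

t=0: π = [0.3333, 0.0833, 0.0833, 0.0833, 0.1667, 0.2500], E[r] = 1.0000, γ^t·E[r] = 1.000000, running G = 1.000000
t=1: π = [0.2083, 0.1667, 0.1319, 0.1250, 0.1736, 0.1944], E[r] = 0.5903, γ^t·E[r] = 0.472222, running G = 1.472222
t=2: π = [0.2060, 0.1690, 0.1476, 0.1256, 0.1771, 0.1748], E[r] = 0.5625, γ^t·E[r] = 0.360000, running G = 1.832222
t=3: π = [0.2084, 0.1665, 0.1497, 0.1269, 0.1771, 0.1713], E[r] = 0.5733, γ^t·E[r] = 0.293506, running G = 2.125728
t=4: π = [0.2090, 0.1659, 0.1498, 0.1271, 0.1772, 0.1711], E[r] = 0.5763, γ^t·E[r] = 0.236058, running G = 2.361786
t=5: π = [0.2090, 0.1658, 0.1498, 0.1271, 0.1773, 0.1711], E[r] = 0.5766, γ^t·E[r] = 0.188948, running G = 2.550734
t=6: π = [0.2090, 0.1658, 0.1498, 0.1271, 0.1773, 0.1711], E[r] = 0.5766, γ^t·E[r] = 0.151162, running G = 2.701896
t=7: π = [0.2090, 0.1658, 0.1498, 0.1271, 0.1773, 0.1711], E[r] = 0.5766, γ^t·E[r] = 0.120929, running G = 2.822825
t=8: π = [0.2090, 0.1658, 0.1498, 0.1271, 0.1773, 0.1711], E[r] = 0.5766, γ^t·E[r] = 0.096743, running G = 2.919568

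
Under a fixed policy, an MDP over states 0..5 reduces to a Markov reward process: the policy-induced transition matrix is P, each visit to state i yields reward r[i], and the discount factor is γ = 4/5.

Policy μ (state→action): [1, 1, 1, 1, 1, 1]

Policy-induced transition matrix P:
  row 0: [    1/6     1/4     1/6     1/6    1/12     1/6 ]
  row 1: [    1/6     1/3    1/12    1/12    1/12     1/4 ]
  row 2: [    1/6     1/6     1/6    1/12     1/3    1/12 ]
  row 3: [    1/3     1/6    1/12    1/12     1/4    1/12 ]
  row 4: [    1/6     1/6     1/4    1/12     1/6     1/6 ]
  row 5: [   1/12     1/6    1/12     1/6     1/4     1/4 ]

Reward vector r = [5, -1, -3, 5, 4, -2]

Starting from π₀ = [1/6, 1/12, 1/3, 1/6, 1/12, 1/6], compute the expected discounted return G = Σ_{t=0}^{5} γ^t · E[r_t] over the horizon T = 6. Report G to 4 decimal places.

G = 3.9227

t=0: π = [0.1667, 0.0833, 0.3333, 0.1667, 0.0833, 0.1667], E[r] = 0.5833, γ^t·E[r] = 0.583333, running G = 0.583333
t=1: π = [0.1806, 0.1944, 0.1389, 0.1111, 0.2292, 0.1458], E[r] = 1.4722, γ^t·E[r] = 1.177778, running G = 1.761111
t=2: π = [0.1730, 0.2141, 0.1481, 0.1105, 0.1800, 0.1742], E[r] = 1.1308, γ^t·E[r] = 0.723704, running G = 2.484815
t=3: π = [0.1706, 0.2168, 0.1401, 0.1123, 0.1828, 0.1775], E[r] = 1.1535, γ^t·E[r] = 0.590593, running G = 3.075407
t=4: π = [0.1706, 0.2170, 0.1397, 0.1123, 0.1819, 0.1785], E[r] = 1.1491, γ^t·E[r] = 0.470667, running G = 3.546074
t=5: π = [0.1705, 0.2171, 0.1395, 0.1124, 0.1819, 0.1786], E[r] = 1.1494, γ^t·E[r] = 0.376643, running G = 3.922717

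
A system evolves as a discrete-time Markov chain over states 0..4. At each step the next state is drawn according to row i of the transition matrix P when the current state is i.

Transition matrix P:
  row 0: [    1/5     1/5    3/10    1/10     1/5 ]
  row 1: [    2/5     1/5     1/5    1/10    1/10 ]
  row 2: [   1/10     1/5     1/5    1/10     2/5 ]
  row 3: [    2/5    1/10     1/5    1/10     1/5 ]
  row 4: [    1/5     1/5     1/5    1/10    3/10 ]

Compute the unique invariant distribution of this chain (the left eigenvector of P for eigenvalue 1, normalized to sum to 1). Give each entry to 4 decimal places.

Balance equations π_j = Σ_i π_i·P[i][j]:
  π_0 = 1/5·π_0 + 2/5·π_1 + 1/10·π_2 + 2/5·π_3 + 1/5·π_4
  π_1 = 1/5·π_0 + 1/5·π_1 + 1/5·π_2 + 1/10·π_3 + 1/5·π_4
  π_2 = 3/10·π_0 + 1/5·π_1 + 1/5·π_2 + 1/5·π_3 + 1/5·π_4
  π_3 = 1/10·π_0 + 1/10·π_1 + 1/10·π_2 + 1/10·π_3 + 1/10·π_4
  normalize: π_0 + π_1 + π_2 + π_3 + π_4 = 1
Solving the linear system gives exactly π = [119/505, 19/100, 1129/5050, 1/10, 2533/10100].

π = [0.2356, 0.1900, 0.2236, 0.1000, 0.2508]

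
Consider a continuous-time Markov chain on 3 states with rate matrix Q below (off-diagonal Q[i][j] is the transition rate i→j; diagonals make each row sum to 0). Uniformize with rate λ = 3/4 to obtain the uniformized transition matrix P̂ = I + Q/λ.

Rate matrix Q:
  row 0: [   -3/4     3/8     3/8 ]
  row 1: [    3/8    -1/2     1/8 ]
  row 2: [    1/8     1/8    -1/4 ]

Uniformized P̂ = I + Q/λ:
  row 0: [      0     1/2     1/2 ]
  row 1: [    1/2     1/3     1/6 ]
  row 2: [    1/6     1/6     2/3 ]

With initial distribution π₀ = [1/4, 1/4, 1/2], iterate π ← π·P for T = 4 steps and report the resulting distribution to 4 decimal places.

t=0: π = [0.2500, 0.2500, 0.5000]
t=1: π = [0.2083, 0.2917, 0.5000]
t=2: π = [0.2292, 0.2847, 0.4861]
t=3: π = [0.2234, 0.2905, 0.4861]
t=4: π = [0.2263, 0.2895, 0.4842]

π = [0.2263, 0.2895, 0.4842]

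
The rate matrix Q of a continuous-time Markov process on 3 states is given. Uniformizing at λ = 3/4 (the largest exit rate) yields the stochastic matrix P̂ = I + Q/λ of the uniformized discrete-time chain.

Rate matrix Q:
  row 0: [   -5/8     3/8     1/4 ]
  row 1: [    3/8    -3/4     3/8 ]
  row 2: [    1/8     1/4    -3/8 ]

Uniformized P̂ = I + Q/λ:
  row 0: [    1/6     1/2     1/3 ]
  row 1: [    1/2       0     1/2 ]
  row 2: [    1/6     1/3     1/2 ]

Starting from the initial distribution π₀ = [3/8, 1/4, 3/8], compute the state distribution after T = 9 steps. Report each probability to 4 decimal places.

t=0: π = [0.3750, 0.2500, 0.3750]
t=1: π = [0.2500, 0.3125, 0.4375]
t=2: π = [0.2708, 0.2708, 0.4583]
t=3: π = [0.2569, 0.2882, 0.4549]
t=4: π = [0.2627, 0.2801, 0.4572]
t=5: π = [0.2600, 0.2838, 0.4562]
t=6: π = [0.2613, 0.2821, 0.4567]
t=7: π = [0.2607, 0.2828, 0.4565]
t=8: π = [0.2609, 0.2825, 0.4566]
t=9: π = [0.2608, 0.2827, 0.4565]

π = [0.2608, 0.2827, 0.4565]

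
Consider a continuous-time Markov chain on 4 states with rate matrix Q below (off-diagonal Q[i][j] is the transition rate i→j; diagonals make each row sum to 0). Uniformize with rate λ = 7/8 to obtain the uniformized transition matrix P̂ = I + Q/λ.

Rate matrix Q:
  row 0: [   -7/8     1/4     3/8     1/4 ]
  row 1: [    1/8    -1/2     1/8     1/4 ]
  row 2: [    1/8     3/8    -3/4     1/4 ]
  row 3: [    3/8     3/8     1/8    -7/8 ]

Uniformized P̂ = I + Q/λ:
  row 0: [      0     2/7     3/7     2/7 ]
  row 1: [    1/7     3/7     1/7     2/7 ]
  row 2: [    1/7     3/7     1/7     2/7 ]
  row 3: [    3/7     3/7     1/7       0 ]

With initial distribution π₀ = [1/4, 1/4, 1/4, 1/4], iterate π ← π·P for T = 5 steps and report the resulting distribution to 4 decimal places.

π = [0.1807, 0.4028, 0.1944, 0.2222]

t=0: π = [0.2500, 0.2500, 0.2500, 0.2500]
t=1: π = [0.1786, 0.3929, 0.2143, 0.2143]
t=2: π = [0.1786, 0.4031, 0.1939, 0.2245]
t=3: π = [0.1815, 0.4031, 0.1939, 0.2216]
t=4: π = [0.1802, 0.4026, 0.1947, 0.2224]
t=5: π = [0.1807, 0.4028, 0.1944, 0.2222]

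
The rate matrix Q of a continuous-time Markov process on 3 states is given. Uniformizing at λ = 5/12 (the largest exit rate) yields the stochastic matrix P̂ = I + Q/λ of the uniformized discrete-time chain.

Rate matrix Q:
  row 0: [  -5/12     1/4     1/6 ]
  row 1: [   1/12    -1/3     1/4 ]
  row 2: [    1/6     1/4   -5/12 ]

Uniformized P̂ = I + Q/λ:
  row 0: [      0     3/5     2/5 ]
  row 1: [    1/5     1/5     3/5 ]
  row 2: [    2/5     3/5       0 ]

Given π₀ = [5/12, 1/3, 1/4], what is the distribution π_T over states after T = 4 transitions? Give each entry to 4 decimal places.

π = [0.2245, 0.4261, 0.3493]

t=0: π = [0.4167, 0.3333, 0.2500]
t=1: π = [0.1667, 0.4667, 0.3667]
t=2: π = [0.2400, 0.4133, 0.3467]
t=3: π = [0.2213, 0.4347, 0.3440]
t=4: π = [0.2245, 0.4261, 0.3493]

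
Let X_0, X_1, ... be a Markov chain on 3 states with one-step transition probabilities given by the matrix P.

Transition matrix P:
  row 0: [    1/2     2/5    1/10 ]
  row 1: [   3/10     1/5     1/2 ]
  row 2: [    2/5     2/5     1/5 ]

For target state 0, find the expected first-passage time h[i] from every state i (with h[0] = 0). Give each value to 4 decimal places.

h = [0.0000, 2.9545, 2.7273]

First-step conditioning: h[0] = 0; for i ≠ 0, h[i] = 1 + Σ_k P[i][k]·h[k].
  h[1] = 1 + 1/5·h[1] + 1/2·h[2]
  h[2] = 1 + 2/5·h[1] + 1/5·h[2]
Solving the 2×2 linear system over states ≠ 0 gives exactly h = [0, 65/22, 30/11] (h[0] = 0 is the target).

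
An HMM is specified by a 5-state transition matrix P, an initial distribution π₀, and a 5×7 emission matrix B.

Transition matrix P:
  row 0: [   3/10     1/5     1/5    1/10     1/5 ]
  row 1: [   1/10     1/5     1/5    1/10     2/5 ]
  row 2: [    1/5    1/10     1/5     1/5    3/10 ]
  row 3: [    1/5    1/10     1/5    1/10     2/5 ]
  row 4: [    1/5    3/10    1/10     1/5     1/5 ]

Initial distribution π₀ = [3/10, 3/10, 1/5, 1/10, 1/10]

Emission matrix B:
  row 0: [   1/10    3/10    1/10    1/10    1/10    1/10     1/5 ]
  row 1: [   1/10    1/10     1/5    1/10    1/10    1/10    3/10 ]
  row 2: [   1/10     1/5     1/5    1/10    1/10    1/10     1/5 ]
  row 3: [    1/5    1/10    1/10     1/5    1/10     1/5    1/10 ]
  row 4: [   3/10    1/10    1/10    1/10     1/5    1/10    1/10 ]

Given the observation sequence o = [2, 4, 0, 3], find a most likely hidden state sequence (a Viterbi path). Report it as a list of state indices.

t=0: δ = [3.000e-02, 6.000e-02, 4.000e-02, 1.000e-02, 1.000e-02]  (obs o_0=2)
t=1: δ = [9.000e-04, 1.200e-03, 1.200e-03, 8.000e-04, 4.800e-03]  ψ = [0, 1, 1, 2, 1]  (obs o_1=4)
t=2: δ = [9.600e-05, 1.440e-04, 4.800e-05, 1.920e-04, 2.880e-04]  ψ = [4, 4, 4, 4, 4]  (obs o_2=0)
t=3: δ = [5.760e-06, 8.640e-06, 3.840e-06, 1.152e-05, 7.680e-06]  ψ = [4, 4, 3, 4, 3]  (obs o_3=3)
backtrack: best end state = 3; path = [1, 4, 4, 3]

path = [1, 4, 4, 3]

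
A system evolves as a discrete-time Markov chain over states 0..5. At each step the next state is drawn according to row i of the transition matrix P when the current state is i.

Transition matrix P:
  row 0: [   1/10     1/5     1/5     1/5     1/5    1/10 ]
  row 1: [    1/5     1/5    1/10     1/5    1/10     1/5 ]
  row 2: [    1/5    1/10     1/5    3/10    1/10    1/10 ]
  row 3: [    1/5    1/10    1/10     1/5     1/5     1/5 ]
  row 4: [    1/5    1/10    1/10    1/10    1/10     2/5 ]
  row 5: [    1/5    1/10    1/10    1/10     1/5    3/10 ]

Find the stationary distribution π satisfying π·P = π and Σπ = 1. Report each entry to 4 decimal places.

Balance equations π_j = Σ_i π_i·P[i][j]:
  π_0 = 1/10·π_0 + 1/5·π_1 + 1/5·π_2 + 1/5·π_3 + 1/5·π_4 + 1/5·π_5
  π_1 = 1/5·π_0 + 1/5·π_1 + 1/10·π_2 + 1/10·π_3 + 1/10·π_4 + 1/10·π_5
  π_2 = 1/5·π_0 + 1/10·π_1 + 1/5·π_2 + 1/10·π_3 + 1/10·π_4 + 1/10·π_5
  π_3 = 1/5·π_0 + 1/5·π_1 + 3/10·π_2 + 1/5·π_3 + 1/10·π_4 + 1/10·π_5
  π_4 = 1/5·π_0 + 1/10·π_1 + 1/10·π_2 + 1/5·π_3 + 1/10·π_4 + 1/5·π_5
  normalize: π_0 + π_1 + π_2 + π_3 + π_4 + π_5 = 1
Solving the linear system gives exactly π = [2/11, 13/99, 13/99, 52/297, 172/1089, 727/3267].

π = [0.1818, 0.1313, 0.1313, 0.1751, 0.1579, 0.2225]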